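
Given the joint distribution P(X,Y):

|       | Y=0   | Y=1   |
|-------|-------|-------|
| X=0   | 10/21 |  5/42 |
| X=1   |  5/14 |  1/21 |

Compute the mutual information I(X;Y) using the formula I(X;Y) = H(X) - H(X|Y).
0.0088 bits

I(X;Y) = H(X) - H(X|Y)

Marginal of X (row sums):
  P(X=0) = 10/21 + 5/42 = 25/42
  P(X=1) = 5/14 + 1/21 = 17/42
H(X) = -[(25/42)·log₂(25/42) + (17/42)·log₂(17/42)]
  = 0.44551 + 0.52816 = 0.9737 bits

Marginal of Y (column sums):
  P(Y=0) = 10/21 + 5/14 = 5/6
  P(Y=1) = 5/42 + 1/21 = 1/6
H(X|Y) = Σ_y P(y)·H(X|Y=y):
  Y=0: P(Y=0) = 5/6, P(X|Y=0) = (4/7, 3/7) → H(X|Y=0) = 0.98523
  Y=1: P(Y=1) = 1/6, P(X|Y=1) = (5/7, 2/7) → H(X|Y=1) = 0.86312
H(X|Y) = (5/6)·0.98523 + (1/6)·0.86312 = 0.9649 bits

I(X;Y) = H(X) - H(X|Y) = 0.9737 - 0.9649 = 0.0088 bits

Cross-check via I(X;Y) = H(X) + H(Y) - H(X,Y): computing H(Y) from the column sums and H(X,Y) from the 4 cells in the same way gives H(Y) = 0.6500 bits and H(X,Y) = 1.6149 bits, so
I(X;Y) = 0.9737 + 0.6500 - 1.6149 = 0.0088 bits ✓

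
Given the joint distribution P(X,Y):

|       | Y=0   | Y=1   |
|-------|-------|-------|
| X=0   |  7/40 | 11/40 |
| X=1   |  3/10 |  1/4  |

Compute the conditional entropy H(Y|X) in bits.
0.9806 bits

H(Y|X) = H(X,Y) - H(X)

H(X,Y) = -Σ_{x,y} P(x,y) log₂ P(x,y). Per-cell terms -P(x,y)·log₂P(x,y):
  X=0: 0.44005, 0.51219
  X=1: 0.52109, 0.50000
Sum of the 4 terms: H(X,Y) = 1.97333 bits

Marginal of X (row sums):
  P(X=0) = 7/40 + 11/40 = 9/20
  P(X=1) = 3/10 + 1/4 = 11/20
H(X) = -[(9/20)·log₂(9/20) + (11/20)·log₂(11/20)]
  = 0.51840 + 0.47437 = 0.99277 bits

H(Y|X) = H(X,Y) - H(X) = 1.97333 - 0.99277 = 0.9806 bits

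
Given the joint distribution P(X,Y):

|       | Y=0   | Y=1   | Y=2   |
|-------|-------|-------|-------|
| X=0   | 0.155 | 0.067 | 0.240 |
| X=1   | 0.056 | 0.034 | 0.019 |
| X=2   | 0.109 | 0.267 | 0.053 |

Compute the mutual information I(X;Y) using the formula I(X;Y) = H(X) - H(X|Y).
0.2066 bits

I(X;Y) = H(X) - H(X|Y)

Marginal of X (row sums):
  P(X=0) = 0.155 + 0.067 + 0.240 = 0.462
  P(X=1) = 0.056 + 0.034 + 0.019 = 0.109
  P(X=2) = 0.109 + 0.267 + 0.053 = 0.429
H(X) = -[0.462·log₂(0.462) + 0.109·log₂(0.109) + 0.429·log₂(0.429)]
  = 0.51468 + 0.34854 + 0.52379 = 1.3870 bits

Marginal of Y (column sums):
  P(Y=0) = 0.155 + 0.056 + 0.109 = 0.320
  P(Y=1) = 0.067 + 0.034 + 0.267 = 0.368
  P(Y=2) = 0.240 + 0.019 + 0.053 = 0.312
H(X|Y) = Σ_y P(y)·H(X|Y=y):
  Y=0: P(Y=0) = 0.320, P(X|Y=0) = (31/64, 7/40, 109/320) → H(X|Y=0) = 1.47586
  Y=1: P(Y=1) = 0.368, P(X|Y=1) = (67/368, 17/184, 267/368) → H(X|Y=1) = 1.10072
  Y=2: P(Y=2) = 0.312, P(X|Y=2) = (10/13, 19/312, 53/312) → H(X|Y=2) = 0.97148
H(X|Y) = 0.320·1.47586 + 0.368·1.10072 + 0.312·0.97148 = 1.1804 bits

I(X;Y) = H(X) - H(X|Y) = 1.3870 - 1.1804 = 0.2066 bits

Cross-check via I(X;Y) = H(X) + H(Y) - H(X,Y): computing H(Y) from the column sums and H(X,Y) from the 9 cells in the same way gives H(Y) = 1.5811 bits and H(X,Y) = 2.7615 bits, so
I(X;Y) = 1.3870 + 1.5811 - 2.7615 = 0.2066 bits ✓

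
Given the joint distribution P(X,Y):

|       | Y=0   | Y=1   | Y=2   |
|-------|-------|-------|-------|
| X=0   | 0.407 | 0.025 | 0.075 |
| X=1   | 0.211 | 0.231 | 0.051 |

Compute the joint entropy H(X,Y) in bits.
2.1221 bits

H(X,Y) = -Σ_{x,y} P(x,y) log₂ P(x,y). Per-cell terms -P(x,y)·log₂P(x,y):
  X=0: 0.52784, 0.13305, 0.28027
  X=1: 0.47363, 0.48834, 0.21896
Sum of the 6 terms: H(X,Y) = 2.1221 bits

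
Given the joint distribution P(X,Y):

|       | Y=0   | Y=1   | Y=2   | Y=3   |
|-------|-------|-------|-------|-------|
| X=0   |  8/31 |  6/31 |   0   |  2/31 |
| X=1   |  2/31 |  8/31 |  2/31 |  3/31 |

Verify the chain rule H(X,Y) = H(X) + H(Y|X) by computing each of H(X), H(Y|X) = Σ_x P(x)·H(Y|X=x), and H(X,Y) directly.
H(X) = 0.9992 bits, H(Y|X) = 1.5593 bits, H(X,Y) = 2.5586 bits

Marginal of X (row sums):
  P(X=0) = 8/31 + 6/31 + 0 + 2/31 = 16/31
  P(X=1) = 2/31 + 8/31 + 2/31 + 3/31 = 15/31
H(X) = -[(16/31)·log₂(16/31) + (15/31)·log₂(15/31)]
  = 0.492488 + 0.506761 = 0.9992 bits

H(Y|X) = Σ_x P(x)·H(Y|X=x):
  X=0: P(X=0) = 16/31, P(Y|X=0) = (1/2, 3/8, 0, 1/8) → H(Y|X=0) = 1.405639
  X=1: P(X=1) = 15/31, P(Y|X=1) = (2/15, 8/15, 2/15, 1/5) → H(Y|X=1) = 1.723231
H(Y|X) = (16/31)·1.405639 + (15/31)·1.723231 = 1.5593 bits

H(X,Y) = -Σ_{x,y} P(x,y) log₂ P(x,y). Per-cell terms -P(x,y)·log₂P(x,y):
  X=0: 0.504309, 0.458561, 0.000000, 0.255109
  X=1: 0.255109, 0.504309, 0.255109, 0.326055
  (cells with P = 0 contribute 0)
Sum of the 8 terms: H(X,Y) = 2.5586 bits

Chain rule check:
  H(X) + H(Y|X) = 0.9992 + 1.5593 = 2.5585 bits
  H(X,Y) = 2.5586 bits
✓ Chain rule verified (Δ = 0.0001 is 4-dp rounding noise: each of the three values was rounded independently).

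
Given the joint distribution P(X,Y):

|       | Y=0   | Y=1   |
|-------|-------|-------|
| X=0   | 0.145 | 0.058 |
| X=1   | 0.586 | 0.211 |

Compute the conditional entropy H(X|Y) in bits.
0.7276 bits

H(X|Y) = H(X,Y) - H(Y)

H(X,Y) = -Σ_{x,y} P(x,y) log₂ P(x,y). Per-cell terms -P(x,y)·log₂P(x,y):
  X=0: 0.403952, 0.238253
  X=1: 0.451822, 0.473629
Sum of the 4 terms: H(X,Y) = 1.56766 bits

Marginal of Y (column sums):
  P(Y=0) = 0.145 + 0.586 = 0.731
  P(Y=1) = 0.058 + 0.211 = 0.269
H(Y) = -[0.731·log₂(0.731) + 0.269·log₂(0.269)]
  = 0.330453 + 0.509573 = 0.84003 bits

H(X|Y) = H(X,Y) - H(Y) = 1.56766 - 0.84003 = 0.7276 bits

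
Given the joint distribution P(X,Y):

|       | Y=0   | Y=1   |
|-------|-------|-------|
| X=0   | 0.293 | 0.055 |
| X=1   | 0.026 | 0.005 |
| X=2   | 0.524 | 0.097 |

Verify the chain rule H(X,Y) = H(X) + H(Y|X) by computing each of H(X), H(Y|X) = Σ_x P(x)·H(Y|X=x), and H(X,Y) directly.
H(X) = 1.1121 bits, H(Y|X) = 0.6271 bits, H(X,Y) = 1.7392 bits

Marginal of X (row sums):
  P(X=0) = 0.293 + 0.055 = 0.348
  P(X=1) = 0.026 + 0.005 = 0.031
  P(X=2) = 0.524 + 0.097 = 0.621
H(X) = -[0.348·log₂(0.348) + 0.031·log₂(0.031) + 0.621·log₂(0.621)]
  = 0.52995 + 0.15536 + 0.42683 = 1.1121 bits

H(Y|X) = Σ_x P(x)·H(Y|X=x):
  X=0: P(X=0) = 0.348, P(Y|X=0) = (293/348, 55/348) → H(Y|X=0) = 0.62961
  X=1: P(X=1) = 0.031, P(Y|X=1) = (26/31, 5/31) → H(Y|X=1) = 0.63739
  X=2: P(X=2) = 0.621, P(Y|X=2) = (524/621, 97/621) → H(Y|X=2) = 0.62514
H(Y|X) = 0.348·0.62961 + 0.031·0.63739 + 0.621·0.62514 = 0.6271 bits

H(X,Y) = -Σ_{x,y} P(x,y) log₂ P(x,y). Per-cell terms -P(x,y)·log₂P(x,y):
  X=0: 0.51891, 0.23014
  X=1: 0.13690, 0.03822
  X=2: 0.48856, 0.32649
Sum of the 6 terms: H(X,Y) = 1.7392 bits

Chain rule check:
  H(X) + H(Y|X) = 1.1121 + 0.6271 = 1.7392 bits
  H(X,Y) = 1.7392 bits
✓ Chain rule verified.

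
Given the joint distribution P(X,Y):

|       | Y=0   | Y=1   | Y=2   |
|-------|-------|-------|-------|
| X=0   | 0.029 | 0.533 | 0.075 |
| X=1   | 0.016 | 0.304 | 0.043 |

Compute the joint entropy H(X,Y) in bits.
1.7251 bits

H(X,Y) = -Σ_{x,y} P(x,y) log₂ P(x,y). Per-cell terms -P(x,y)·log₂P(x,y):
  X=0: 0.14813, 0.48385, 0.28027
  X=1: 0.09545, 0.52223, 0.19520
Sum of the 6 terms: H(X,Y) = 1.7251 bits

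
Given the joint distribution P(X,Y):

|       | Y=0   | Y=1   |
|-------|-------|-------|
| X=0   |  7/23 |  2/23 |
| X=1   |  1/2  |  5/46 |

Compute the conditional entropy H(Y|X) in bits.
0.7111 bits

H(Y|X) = H(X,Y) - H(X)

H(X,Y) = -Σ_{x,y} P(x,y) log₂ P(x,y). Per-cell terms -P(x,y)·log₂P(x,y):
  X=0: 0.52232, 0.30640
  X=1: 0.50000, 0.34800
Sum of the 4 terms: H(X,Y) = 1.6767 bits

Marginal of X (row sums):
  P(X=0) = 7/23 + 2/23 = 9/23
  P(X=1) = 1/2 + 5/46 = 14/23
H(X) = -[(9/23)·log₂(9/23) + (14/23)·log₂(14/23)]
  = 0.52968 + 0.43595 = 0.9656 bits

H(Y|X) = H(X,Y) - H(X) = 1.6767 - 0.9656 = 0.7111 bits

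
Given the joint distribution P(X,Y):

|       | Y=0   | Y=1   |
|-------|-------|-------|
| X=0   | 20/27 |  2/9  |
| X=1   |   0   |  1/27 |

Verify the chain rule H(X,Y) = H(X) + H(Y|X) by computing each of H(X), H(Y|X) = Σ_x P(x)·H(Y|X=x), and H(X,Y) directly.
H(X) = 0.2285 bits, H(Y|X) = 0.7505 bits, H(X,Y) = 0.9790 bits

Marginal of X (row sums):
  P(X=0) = 20/27 + 2/9 = 26/27
  P(X=1) = 0 + 1/27 = 1/27
H(X) = -[(26/27)·log₂(26/27) + (1/27)·log₂(1/27)]
  = 0.05243 + 0.17611 = 0.2285 bits

H(Y|X) = Σ_x P(x)·H(Y|X=x):
  X=0: P(X=0) = 26/27, P(Y|X=0) = (10/13, 3/13) → H(Y|X=0) = 0.77935
  X=1: P(X=1) = 1/27, P(Y|X=1) = (0, 1) → H(Y|X=1) = 0.00000
H(Y|X) = (26/27)·0.77935 + (1/27)·0.00000 = 0.7505 bits

H(X,Y) = -Σ_{x,y} P(x,y) log₂ P(x,y). Per-cell terms -P(x,y)·log₂P(x,y):
  X=0: 0.32071, 0.48221
  X=1: 0.00000, 0.17611
  (cells with P = 0 contribute 0)
Sum of the 4 terms: H(X,Y) = 0.9790 bits

Chain rule check:
  H(X) + H(Y|X) = 0.2285 + 0.7505 = 0.9790 bits
  H(X,Y) = 0.9790 bits
✓ Chain rule verified.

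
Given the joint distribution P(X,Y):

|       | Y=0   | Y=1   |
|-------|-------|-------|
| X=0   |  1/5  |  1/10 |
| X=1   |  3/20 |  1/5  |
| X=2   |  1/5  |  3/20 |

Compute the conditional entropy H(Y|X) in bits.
0.9651 bits

H(Y|X) = H(X,Y) - H(X)

H(X,Y) = -Σ_{x,y} P(x,y) log₂ P(x,y). Per-cell terms -P(x,y)·log₂P(x,y):
  X=0: 0.4644, 0.3322
  X=1: 0.4105, 0.4644
  X=2: 0.4644, 0.4105
Sum of the 6 terms: H(X,Y) = 2.5464 bits

Marginal of X (row sums):
  P(X=0) = 1/5 + 1/10 = 3/10
  P(X=1) = 3/20 + 1/5 = 7/20
  P(X=2) = 1/5 + 3/20 = 7/20
H(X) = -[(3/10)·log₂(3/10) + (7/20)·log₂(7/20) + (7/20)·log₂(7/20)]
  = 0.5211 + 0.5301 + 0.5301 = 1.5813 bits

H(Y|X) = H(X,Y) - H(X) = 2.5464 - 1.5813 = 0.9651 bits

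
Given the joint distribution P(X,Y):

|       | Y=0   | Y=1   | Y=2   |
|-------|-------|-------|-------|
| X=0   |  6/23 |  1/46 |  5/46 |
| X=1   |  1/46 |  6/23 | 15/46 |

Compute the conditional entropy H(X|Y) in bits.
0.5739 bits

H(X|Y) = H(X,Y) - H(Y)

H(X,Y) = -Σ_{x,y} P(x,y) log₂ P(x,y). Per-cell terms -P(x,y)·log₂P(x,y):
  X=0: 0.50572, 0.12008, 0.34800
  X=1: 0.12008, 0.50572, 0.52718
Sum of the 6 terms: H(X,Y) = 2.1268 bits

Marginal of Y (column sums):
  P(Y=0) = 6/23 + 1/46 = 13/46
  P(Y=1) = 1/46 + 6/23 = 13/46
  P(Y=2) = 5/46 + 15/46 = 10/23
H(Y) = -[(13/46)·log₂(13/46) + (13/46)·log₂(13/46) + (10/23)·log₂(10/23)]
  = 0.51523 + 0.51523 + 0.52245 = 1.5529 bits

H(X|Y) = H(X,Y) - H(Y) = 2.1268 - 1.5529 = 0.5739 bits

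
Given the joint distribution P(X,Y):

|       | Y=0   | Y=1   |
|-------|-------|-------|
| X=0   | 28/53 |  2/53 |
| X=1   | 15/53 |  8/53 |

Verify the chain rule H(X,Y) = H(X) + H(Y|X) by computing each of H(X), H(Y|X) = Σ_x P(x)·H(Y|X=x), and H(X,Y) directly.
H(X) = 0.9874 bits, H(Y|X) = 0.6045 bits, H(X,Y) = 1.5919 bits

Marginal of X (row sums):
  P(X=0) = 28/53 + 2/53 = 30/53
  P(X=1) = 15/53 + 8/53 = 23/53
H(X) = -[(30/53)·log₂(30/53) + (23/53)·log₂(23/53)]
  = 0.46473 + 0.52265 = 0.9874 bits

H(Y|X) = Σ_x P(x)·H(Y|X=x):
  X=0: P(X=0) = 30/53, P(Y|X=0) = (14/15, 1/15) → H(Y|X=0) = 0.35336
  X=1: P(X=1) = 23/53, P(Y|X=1) = (15/23, 8/23) → H(Y|X=1) = 0.93211
H(Y|X) = (30/53)·0.35336 + (23/53)·0.93211 = 0.6045 bits

H(X,Y) = -Σ_{x,y} P(x,y) log₂ P(x,y). Per-cell terms -P(x,y)·log₂P(x,y):
  X=0: 0.48634, 0.17841
  X=1: 0.51539, 0.41176
Sum of the 4 terms: H(X,Y) = 1.5919 bits

Chain rule check:
  H(X) + H(Y|X) = 0.9874 + 0.6045 = 1.5919 bits
  H(X,Y) = 1.5919 bits
✓ Chain rule verified.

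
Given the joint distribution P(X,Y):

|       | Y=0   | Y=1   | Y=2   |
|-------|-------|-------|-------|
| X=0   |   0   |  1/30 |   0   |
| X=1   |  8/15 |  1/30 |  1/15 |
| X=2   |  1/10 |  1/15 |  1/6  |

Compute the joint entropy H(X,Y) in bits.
2.0947 bits

H(X,Y) = -Σ_{x,y} P(x,y) log₂ P(x,y). Per-cell terms -P(x,y)·log₂P(x,y):
  X=0: 0.00000, 0.16356, 0.00000
  X=1: 0.48367, 0.16356, 0.26046
  X=2: 0.33219, 0.26046, 0.43083
  (cells with P = 0 contribute 0)
Sum of the 9 terms: H(X,Y) = 2.0947 bits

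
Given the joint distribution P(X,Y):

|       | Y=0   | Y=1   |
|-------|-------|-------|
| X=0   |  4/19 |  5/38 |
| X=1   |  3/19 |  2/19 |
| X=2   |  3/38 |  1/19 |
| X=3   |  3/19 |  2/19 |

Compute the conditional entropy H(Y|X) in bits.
0.9676 bits

H(Y|X) = H(X,Y) - H(X)

H(X,Y) = -Σ_{x,y} P(x,y) log₂ P(x,y). Per-cell terms -P(x,y)·log₂P(x,y):
  X=0: 0.47325, 0.38500
  X=1: 0.42047, 0.34189
  X=2: 0.28918, 0.22358
  X=3: 0.42047, 0.34189
Sum of the 8 terms: H(X,Y) = 2.8957 bits

Marginal of X (row sums):
  P(X=0) = 4/19 + 5/38 = 13/38
  P(X=1) = 3/19 + 2/19 = 5/19
  P(X=2) = 3/38 + 1/19 = 5/38
  P(X=3) = 3/19 + 2/19 = 5/19
H(X) = -[(13/38)·log₂(13/38) + (5/19)·log₂(5/19) + (5/38)·log₂(5/38) + (5/19)·log₂(5/19)]
  = 0.52940 + 0.50684 + 0.38500 + 0.50684 = 1.9281 bits

H(Y|X) = H(X,Y) - H(X) = 2.8957 - 1.9281 = 0.9676 bits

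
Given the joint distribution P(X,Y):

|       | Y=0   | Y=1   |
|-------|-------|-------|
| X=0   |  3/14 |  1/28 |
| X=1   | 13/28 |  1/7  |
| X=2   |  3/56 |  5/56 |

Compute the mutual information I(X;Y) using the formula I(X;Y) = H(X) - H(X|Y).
0.0762 bits

I(X;Y) = H(X) - H(X|Y)

Marginal of X (row sums):
  P(X=0) = 3/14 + 1/28 = 1/4
  P(X=1) = 13/28 + 1/7 = 17/28
  P(X=2) = 3/56 + 5/56 = 1/7
H(X) = -[(1/4)·log₂(1/4) + (17/28)·log₂(17/28) + (1/7)·log₂(1/7)]
  = 0.50000 + 0.43708 + 0.40105 = 1.3381 bits

Marginal of Y (column sums):
  P(Y=0) = 3/14 + 13/28 + 3/56 = 41/56
  P(Y=1) = 1/28 + 1/7 + 5/56 = 15/56
H(X|Y) = Σ_y P(y)·H(X|Y=y):
  Y=0: P(Y=0) = 41/56, P(X|Y=0) = (12/41, 26/41, 3/41) → H(X|Y=0) = 1.21156
  Y=1: P(Y=1) = 15/56, P(X|Y=1) = (2/15, 8/15, 1/3) → H(X|Y=1) = 1.39958
H(X|Y) = (41/56)·1.21156 + (15/56)·1.39958 = 1.2619 bits

I(X;Y) = H(X) - H(X|Y) = 1.3381 - 1.2619 = 0.0762 bits

Cross-check via I(X;Y) = H(X) + H(Y) - H(X,Y): computing H(Y) from the column sums and H(X,Y) from the 6 cells in the same way gives H(Y) = 0.8384 bits and H(X,Y) = 2.1003 bits, so
I(X;Y) = 1.3381 + 0.8384 - 2.1003 = 0.0762 bits ✓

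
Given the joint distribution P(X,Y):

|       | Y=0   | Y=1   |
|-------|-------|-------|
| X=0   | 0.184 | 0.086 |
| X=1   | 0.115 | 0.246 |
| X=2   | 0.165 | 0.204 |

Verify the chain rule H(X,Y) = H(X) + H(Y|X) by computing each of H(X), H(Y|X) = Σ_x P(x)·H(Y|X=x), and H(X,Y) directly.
H(X) = 1.5714 bits, H(Y|X) = 0.9357 bits, H(X,Y) = 2.5071 bits

Marginal of X (row sums):
  P(X=0) = 0.184 + 0.086 = 0.270
  P(X=1) = 0.115 + 0.246 = 0.361
  P(X=2) = 0.165 + 0.204 = 0.369
H(X) = -[0.270·log₂(0.270) + 0.361·log₂(0.361) + 0.369·log₂(0.369)]
  = 0.51002 + 0.53064 + 0.53074 = 1.5714 bits

H(Y|X) = Σ_x P(x)·H(Y|X=x):
  X=0: P(X=0) = 0.270, P(Y|X=0) = (92/135, 43/135) → H(Y|X=0) = 0.90276
  X=1: P(X=1) = 0.361, P(Y|X=1) = (115/361, 246/361) → H(Y|X=1) = 0.90281
  X=2: P(X=2) = 0.369, P(Y|X=2) = (55/123, 68/123) → H(Y|X=2) = 0.99193
H(Y|X) = 0.270·0.90276 + 0.361·0.90281 + 0.369·0.99193 = 0.9357 bits

H(X,Y) = -Σ_{x,y} P(x,y) log₂ P(x,y). Per-cell terms -P(x,y)·log₂P(x,y):
  X=0: 0.44937, 0.30440
  X=1: 0.35883, 0.49772
  X=2: 0.42891, 0.46785
Sum of the 6 terms: H(X,Y) = 2.5071 bits

Chain rule check:
  H(X) + H(Y|X) = 1.5714 + 0.9357 = 2.5071 bits
  H(X,Y) = 2.5071 bits
✓ Chain rule verified.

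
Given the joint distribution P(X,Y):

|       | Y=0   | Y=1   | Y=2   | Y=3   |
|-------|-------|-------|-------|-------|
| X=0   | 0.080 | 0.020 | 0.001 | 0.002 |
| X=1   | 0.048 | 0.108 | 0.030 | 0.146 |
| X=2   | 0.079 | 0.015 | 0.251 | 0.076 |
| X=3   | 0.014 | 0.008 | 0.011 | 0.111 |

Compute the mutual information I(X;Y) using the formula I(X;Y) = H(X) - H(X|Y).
0.4593 bits

I(X;Y) = H(X) - H(X|Y)

Marginal of X (row sums):
  P(X=0) = 0.080 + 0.020 + 0.001 + 0.002 = 0.103
  P(X=1) = 0.048 + 0.108 + 0.030 + 0.146 = 0.332
  P(X=2) = 0.079 + 0.015 + 0.251 + 0.076 = 0.421
  P(X=3) = 0.014 + 0.008 + 0.011 + 0.111 = 0.144
H(X) = -[0.103·log₂(0.103) + 0.332·log₂(0.332) + 0.421·log₂(0.421) + 0.144·log₂(0.144)]
  = 0.33777 + 0.52813 + 0.52545 + 0.40260 = 1.79395 bits

Marginal of Y (column sums):
  P(Y=0) = 0.080 + 0.048 + 0.079 + 0.014 = 0.221
  P(Y=1) = 0.020 + 0.108 + 0.015 + 0.008 = 0.151
  P(Y=2) = 0.001 + 0.030 + 0.251 + 0.011 = 0.293
  P(Y=3) = 0.002 + 0.146 + 0.076 + 0.111 = 0.335
H(X|Y) = Σ_y P(y)·H(X|Y=y):
  Y=0: P(Y=0) = 0.221, P(X|Y=0) = (80/221, 48/221, 79/221, 14/221) → H(X|Y=0) = 1.79182
  Y=1: P(Y=1) = 0.151, P(X|Y=1) = (20/151, 108/151, 15/151, 8/151) → H(X|Y=1) = 1.28761
  Y=2: P(Y=2) = 0.293, P(X|Y=2) = (1/293, 30/293, 251/293, 11/293) → H(X|Y=2) = 0.73360
  Y=3: P(Y=3) = 0.335, P(X|Y=3) = (2/335, 146/335, 76/335, 111/335) → H(X|Y=3) = 1.57985
H(X|Y) = 0.221·1.79182 + 0.151·1.28761 + 0.293·0.73360 + 0.335·1.57985 = 1.33462 bits

I(X;Y) = H(X) - H(X|Y) = 1.79395 - 1.33462 = 0.4593 bits

Cross-check via I(X;Y) = H(X) + H(Y) - H(X,Y): computing H(Y) from the column sums and H(X,Y) from the 16 cells in the same way gives H(Y) = 1.94061 bits and H(X,Y) = 3.27523 bits, so
I(X;Y) = 1.79395 + 1.94061 - 3.27523 = 0.4593 bits ✓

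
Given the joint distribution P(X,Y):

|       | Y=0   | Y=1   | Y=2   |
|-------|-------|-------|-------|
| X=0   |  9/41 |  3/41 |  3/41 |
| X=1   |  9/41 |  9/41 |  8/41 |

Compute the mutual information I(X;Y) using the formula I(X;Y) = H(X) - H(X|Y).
0.0442 bits

I(X;Y) = H(X) - H(X|Y)

Marginal of X (row sums):
  P(X=0) = 9/41 + 3/41 + 3/41 = 15/41
  P(X=1) = 9/41 + 9/41 + 8/41 = 26/41
H(X) = -[(15/41)·log₂(15/41) + (26/41)·log₂(26/41)]
  = 0.53073 + 0.41671 = 0.94744 bits

Marginal of Y (column sums):
  P(Y=0) = 9/41 + 9/41 = 18/41
  P(Y=1) = 3/41 + 9/41 = 12/41
  P(Y=2) = 3/41 + 8/41 = 11/41
H(X|Y) = Σ_y P(y)·H(X|Y=y):
  Y=0: P(Y=0) = 18/41, P(X|Y=0) = (1/2, 1/2) → H(X|Y=0) = 1.00000
  Y=1: P(Y=1) = 12/41, P(X|Y=1) = (1/4, 3/4) → H(X|Y=1) = 0.81128
  Y=2: P(Y=2) = 11/41, P(X|Y=2) = (3/11, 8/11) → H(X|Y=2) = 0.84535
H(X|Y) = (18/41)·1.00000 + (12/41)·0.81128 + (11/41)·0.84535 = 0.90327 bits

I(X;Y) = H(X) - H(X|Y) = 0.94744 - 0.90327 = 0.0442 bits

Cross-check via I(X;Y) = H(X) + H(Y) - H(X,Y): computing H(Y) from the column sums and H(X,Y) from the 6 cells in the same way gives H(Y) = 1.54946 bits and H(X,Y) = 2.45273 bits, so
I(X;Y) = 0.94744 + 1.54946 - 2.45273 = 0.0442 bits ✓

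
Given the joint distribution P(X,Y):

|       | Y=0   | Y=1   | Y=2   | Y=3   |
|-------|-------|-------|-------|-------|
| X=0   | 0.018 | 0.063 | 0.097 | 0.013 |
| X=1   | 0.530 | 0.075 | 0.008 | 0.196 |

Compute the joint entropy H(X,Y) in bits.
2.0458 bits

H(X,Y) = -Σ_{x,y} P(x,y) log₂ P(x,y). Per-cell terms -P(x,y)·log₂P(x,y):
  X=0: 0.10433, 0.25128, 0.32649, 0.08145
  X=1: 0.48545, 0.28027, 0.05573, 0.46081
Sum of the 8 terms: H(X,Y) = 2.0458 bits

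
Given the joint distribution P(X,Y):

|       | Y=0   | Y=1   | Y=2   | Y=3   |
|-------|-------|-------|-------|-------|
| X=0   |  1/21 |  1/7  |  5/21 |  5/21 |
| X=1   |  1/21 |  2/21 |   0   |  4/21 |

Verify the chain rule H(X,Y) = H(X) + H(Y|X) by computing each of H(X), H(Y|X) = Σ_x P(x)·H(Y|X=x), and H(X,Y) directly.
H(X) = 0.9183 bits, H(Y|X) = 1.6657 bits, H(X,Y) = 2.5840 bits

Marginal of X (row sums):
  P(X=0) = 1/21 + 1/7 + 5/21 + 5/21 = 2/3
  P(X=1) = 1/21 + 2/21 + 0 + 4/21 = 1/3
H(X) = -[(2/3)·log₂(2/3) + (1/3)·log₂(1/3)]
  = 0.38998 + 0.52832 = 0.9183 bits

H(Y|X) = Σ_x P(x)·H(Y|X=x):
  X=0: P(X=0) = 2/3, P(Y|X=0) = (1/14, 3/14, 5/14, 5/14) → H(Y|X=0) = 1.80920
  X=1: P(X=1) = 1/3, P(Y|X=1) = (1/7, 2/7, 0, 4/7) → H(Y|X=1) = 1.37878
H(Y|X) = (2/3)·1.80920 + (1/3)·1.37878 = 1.6657 bits

H(X,Y) = -Σ_{x,y} P(x,y) log₂ P(x,y). Per-cell terms -P(x,y)·log₂P(x,y):
  X=0: 0.20916, 0.40105, 0.49295, 0.49295
  X=1: 0.20916, 0.32308, 0.00000, 0.45568
  (cells with P = 0 contribute 0)
Sum of the 8 terms: H(X,Y) = 2.5840 bits

Chain rule check:
  H(X) + H(Y|X) = 0.9183 + 1.6657 = 2.5840 bits
  H(X,Y) = 2.5840 bits
✓ Chain rule verified.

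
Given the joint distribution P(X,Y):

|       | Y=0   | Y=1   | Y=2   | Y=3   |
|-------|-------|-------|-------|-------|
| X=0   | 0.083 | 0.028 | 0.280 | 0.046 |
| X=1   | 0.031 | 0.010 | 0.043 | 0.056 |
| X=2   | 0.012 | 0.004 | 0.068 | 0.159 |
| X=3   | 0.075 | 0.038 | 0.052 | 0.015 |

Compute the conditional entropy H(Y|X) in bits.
1.5168 bits

H(Y|X) = H(X,Y) - H(X)

H(X,Y) = -Σ_{x,y} P(x,y) log₂ P(x,y). Per-cell terms -P(x,y)·log₂P(x,y):
  X=0: 0.2980, 0.1444, 0.5142, 0.2043
  X=1: 0.1554, 0.0664, 0.1952, 0.2329
  X=2: 0.0766, 0.0319, 0.2637, 0.4218
  X=3: 0.2803, 0.1793, 0.2218, 0.0909
Sum of the 16 terms: H(X,Y) = 3.3771 bits

Marginal of X (row sums):
  P(X=0) = 0.083 + 0.028 + 0.280 + 0.046 = 0.437
  P(X=1) = 0.031 + 0.010 + 0.043 + 0.056 = 0.140
  P(X=2) = 0.012 + 0.004 + 0.068 + 0.159 = 0.243
  P(X=3) = 0.075 + 0.038 + 0.052 + 0.015 = 0.180
H(X) = -[0.437·log₂(0.437) + 0.140·log₂(0.140) + 0.243·log₂(0.243) + 0.180·log₂(0.180)]
  = 0.5219 + 0.3971 + 0.4960 + 0.4453 = 1.8603 bits

H(Y|X) = H(X,Y) - H(X) = 3.3771 - 1.8603 = 1.5168 bits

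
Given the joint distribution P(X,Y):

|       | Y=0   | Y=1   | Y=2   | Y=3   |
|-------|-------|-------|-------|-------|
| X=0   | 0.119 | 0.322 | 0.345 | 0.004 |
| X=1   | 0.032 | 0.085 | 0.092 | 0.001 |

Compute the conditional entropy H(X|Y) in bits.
0.7415 bits

H(X|Y) = H(X,Y) - H(Y)

H(X,Y) = -Σ_{x,y} P(x,y) log₂ P(x,y). Per-cell terms -P(x,y)·log₂P(x,y):
  X=0: 0.36545, 0.52643, 0.52969, 0.03186
  X=1: 0.15891, 0.30229, 0.31668, 0.00997
Sum of the 8 terms: H(X,Y) = 2.2413 bits

Marginal of Y (column sums):
  P(Y=0) = 0.119 + 0.032 = 0.151
  P(Y=1) = 0.322 + 0.085 = 0.407
  P(Y=2) = 0.345 + 0.092 = 0.437
  P(Y=3) = 0.004 + 0.001 = 0.005
H(Y) = -[0.151·log₂(0.151) + 0.407·log₂(0.407) + 0.437·log₂(0.437) + 0.005·log₂(0.005)]
  = 0.41183 + 0.52784 + 0.52191 + 0.03822 = 1.4998 bits

H(X|Y) = H(X,Y) - H(Y) = 2.2413 - 1.4998 = 0.7415 bits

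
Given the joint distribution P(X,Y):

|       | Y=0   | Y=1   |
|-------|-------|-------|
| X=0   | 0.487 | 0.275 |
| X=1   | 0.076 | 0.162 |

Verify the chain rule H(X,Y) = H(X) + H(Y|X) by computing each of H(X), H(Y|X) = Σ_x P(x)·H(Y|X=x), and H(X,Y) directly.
H(X) = 0.7917 bits, H(Y|X) = 0.9340 bits, H(X,Y) = 1.7257 bits

Marginal of X (row sums):
  P(X=0) = 0.487 + 0.275 = 0.762
  P(X=1) = 0.076 + 0.162 = 0.238
H(X) = -[0.762·log₂(0.762) + 0.238·log₂(0.238)]
  = 0.29881 + 0.49289 = 0.7917 bits

H(Y|X) = Σ_x P(x)·H(Y|X=x):
  X=0: P(X=0) = 0.762, P(Y|X=0) = (487/762, 275/762) → H(Y|X=0) = 0.94342
  X=1: P(X=1) = 0.238, P(Y|X=1) = (38/119, 81/119) → H(Y|X=1) = 0.90365
H(Y|X) = 0.762·0.94342 + 0.238·0.90365 = 0.9340 bits

H(X,Y) = -Σ_{x,y} P(x,y) log₂ P(x,y). Per-cell terms -P(x,y)·log₂P(x,y):
  X=0: 0.50551, 0.51219
  X=1: 0.28256, 0.42540
Sum of the 4 terms: H(X,Y) = 1.7257 bits

Chain rule check:
  H(X) + H(Y|X) = 0.7917 + 0.9340 = 1.7257 bits
  H(X,Y) = 1.7257 bits
✓ Chain rule verified.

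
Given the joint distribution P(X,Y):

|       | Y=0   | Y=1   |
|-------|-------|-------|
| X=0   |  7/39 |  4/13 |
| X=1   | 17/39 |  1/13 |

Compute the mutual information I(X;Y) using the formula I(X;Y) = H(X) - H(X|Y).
0.1859 bits

I(X;Y) = H(X) - H(X|Y)

Marginal of X (row sums):
  P(X=0) = 7/39 + 4/13 = 19/39
  P(X=1) = 17/39 + 1/13 = 20/39
H(X) = -[(19/39)·log₂(19/39) + (20/39)·log₂(20/39)]
  = 0.5054 + 0.4941 = 0.9995 bits

Marginal of Y (column sums):
  P(Y=0) = 7/39 + 17/39 = 8/13
  P(Y=1) = 4/13 + 1/13 = 5/13
H(X|Y) = Σ_y P(y)·H(X|Y=y):
  Y=0: P(Y=0) = 8/13, P(X|Y=0) = (7/24, 17/24) → H(X|Y=0) = 0.8709
  Y=1: P(Y=1) = 5/13, P(X|Y=1) = (4/5, 1/5) → H(X|Y=1) = 0.7219
H(X|Y) = (8/13)·0.8709 + (5/13)·0.7219 = 0.8136 bits

I(X;Y) = H(X) - H(X|Y) = 0.9995 - 0.8136 = 0.1859 bits

Cross-check via I(X;Y) = H(X) + H(Y) - H(X,Y): computing H(Y) from the column sums and H(X,Y) from the 4 cells in the same way gives H(Y) = 0.9612 bits and H(X,Y) = 1.7748 bits, so
I(X;Y) = 0.9995 + 0.9612 - 1.7748 = 0.1859 bits ✓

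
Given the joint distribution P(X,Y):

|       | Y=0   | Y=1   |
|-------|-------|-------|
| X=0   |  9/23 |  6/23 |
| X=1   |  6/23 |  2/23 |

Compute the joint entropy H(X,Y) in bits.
1.8475 bits

H(X,Y) = -Σ_{x,y} P(x,y) log₂ P(x,y). Per-cell terms -P(x,y)·log₂P(x,y):
  X=0: 0.5297, 0.5057
  X=1: 0.5057, 0.3064
Sum of the 4 terms: H(X,Y) = 1.8475 bits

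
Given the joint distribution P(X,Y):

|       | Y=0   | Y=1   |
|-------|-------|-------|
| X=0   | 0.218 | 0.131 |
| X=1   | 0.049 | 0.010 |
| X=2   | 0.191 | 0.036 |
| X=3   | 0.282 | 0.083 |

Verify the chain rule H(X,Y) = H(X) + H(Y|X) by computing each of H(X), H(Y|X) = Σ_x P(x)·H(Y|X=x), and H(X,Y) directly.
H(X) = 1.7873 bits, H(Y|X) = 0.7975 bits, H(X,Y) = 2.5847 bits

Marginal of X (row sums):
  P(X=0) = 0.218 + 0.131 = 0.349
  P(X=1) = 0.049 + 0.010 = 0.059
  P(X=2) = 0.191 + 0.036 = 0.227
  P(X=3) = 0.282 + 0.083 = 0.365
H(X) = -[0.349·log₂(0.349) + 0.059·log₂(0.059) + 0.227·log₂(0.227) + 0.365·log₂(0.365)]
  = 0.53003 + 0.24091 + 0.48561 + 0.53072 = 1.7873 bits

H(Y|X) = Σ_x P(x)·H(Y|X=x):
  X=0: P(X=0) = 0.349, P(Y|X=0) = (218/349, 131/349) → H(Y|X=0) = 0.95470
  X=1: P(X=1) = 0.059, P(Y|X=1) = (49/59, 10/59) → H(Y|X=1) = 0.65654
  X=2: P(X=2) = 0.227, P(Y|X=2) = (191/227, 36/227) → H(Y|X=2) = 0.63093
  X=3: P(X=3) = 0.365, P(Y|X=3) = (282/365, 83/365) → H(Y|X=3) = 0.77345
H(Y|X) = 0.349·0.95470 + 0.059·0.65654 + 0.227·0.63093 + 0.365·0.77345 = 0.7975 bits

H(X,Y) = -Σ_{x,y} P(x,y) log₂ P(x,y). Per-cell terms -P(x,y)·log₂P(x,y):
  X=0: 0.47908, 0.38414
  X=1: 0.21320, 0.06644
  X=2: 0.45618, 0.17265
  X=3: 0.51500, 0.29803
Sum of the 8 terms: H(X,Y) = 2.5847 bits

Chain rule check:
  H(X) + H(Y|X) = 1.7873 + 0.7975 = 2.5848 bits
  H(X,Y) = 2.5847 bits
✓ Chain rule verified (Δ = 0.0001 is 4-dp rounding noise: each of the three values was rounded independently).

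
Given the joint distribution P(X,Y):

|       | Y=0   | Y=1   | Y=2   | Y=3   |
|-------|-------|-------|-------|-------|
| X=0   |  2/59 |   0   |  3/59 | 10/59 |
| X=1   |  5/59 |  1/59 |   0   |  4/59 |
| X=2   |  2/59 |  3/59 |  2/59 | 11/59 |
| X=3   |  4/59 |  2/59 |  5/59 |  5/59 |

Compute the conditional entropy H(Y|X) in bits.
1.5469 bits

H(Y|X) = H(X,Y) - H(X)

H(X,Y) = -Σ_{x,y} P(x,y) log₂ P(x,y). Per-cell terms -P(x,y)·log₂P(x,y):
  X=0: 0.165513, 0.000000, 0.218526, 0.434019
  X=1: 0.301756, 0.099706, 0.000000, 0.263230
  X=2: 0.165513, 0.218526, 0.165513, 0.451785
  X=3: 0.263230, 0.165513, 0.301756, 0.301756
  (cells with P = 0 contribute 0)
Sum of the 16 terms: H(X,Y) = 3.51634 bits

Marginal of X (row sums):
  P(X=0) = 2/59 + 0 + 3/59 + 10/59 = 15/59
  P(X=1) = 5/59 + 1/59 + 0 + 4/59 = 10/59
  P(X=2) = 2/59 + 3/59 + 2/59 + 11/59 = 18/59
  P(X=3) = 4/59 + 2/59 + 5/59 + 5/59 = 16/59
H(X) = -[(15/59)·log₂(15/59) + (10/59)·log₂(10/59) + (18/59)·log₂(18/59) + (16/59)·log₂(16/59)]
  = 0.502310 + 0.434019 + 0.522524 + 0.510547 = 1.96940 bits

H(Y|X) = H(X,Y) - H(X) = 3.51634 - 1.96940 = 1.5469 bits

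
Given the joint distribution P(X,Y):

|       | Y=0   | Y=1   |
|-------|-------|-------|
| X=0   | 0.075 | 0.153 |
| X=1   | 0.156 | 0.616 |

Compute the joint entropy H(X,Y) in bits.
1.5434 bits

H(X,Y) = -Σ_{x,y} P(x,y) log₂ P(x,y). Per-cell terms -P(x,y)·log₂P(x,y):
  X=0: 0.2803, 0.4144
  X=1: 0.4181, 0.4306
Sum of the 4 terms: H(X,Y) = 1.5434 bits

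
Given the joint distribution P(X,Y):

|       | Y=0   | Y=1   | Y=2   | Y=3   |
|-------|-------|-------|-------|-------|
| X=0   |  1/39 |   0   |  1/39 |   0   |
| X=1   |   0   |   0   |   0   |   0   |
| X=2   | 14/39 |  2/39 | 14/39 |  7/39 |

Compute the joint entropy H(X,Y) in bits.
1.9968 bits

H(X,Y) = -Σ_{x,y} P(x,y) log₂ P(x,y). Per-cell terms -P(x,y)·log₂P(x,y):
  X=0: 0.1355, 0.0000, 0.1355, 0.0000
  X=1: 0.0000, 0.0000, 0.0000, 0.0000
  X=2: 0.5306, 0.2198, 0.5306, 0.4448
  (cells with P = 0 contribute 0)
Sum of the 12 terms: H(X,Y) = 1.9968 bits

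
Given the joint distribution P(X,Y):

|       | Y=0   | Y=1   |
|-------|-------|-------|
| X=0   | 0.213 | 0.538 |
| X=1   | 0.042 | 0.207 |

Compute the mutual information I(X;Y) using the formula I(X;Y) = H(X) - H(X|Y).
0.0100 bits

I(X;Y) = H(X) - H(X|Y)

Marginal of X (row sums):
  P(X=0) = 0.213 + 0.538 = 0.751
  P(X=1) = 0.042 + 0.207 = 0.249
H(X) = -[0.751·log₂(0.751) + 0.249·log₂(0.249)]
  = 0.31025 + 0.49944 = 0.8097 bits

Marginal of Y (column sums):
  P(Y=0) = 0.213 + 0.042 = 0.255
  P(Y=1) = 0.538 + 0.207 = 0.745
H(X|Y) = Σ_y P(y)·H(X|Y=y):
  Y=0: P(Y=0) = 0.255, P(X|Y=0) = (71/85, 14/85) → H(X|Y=0) = 0.64545
  Y=1: P(Y=1) = 0.745, P(X|Y=1) = (538/745, 207/745) → H(X|Y=1) = 0.85251
H(X|Y) = 0.255·0.64545 + 0.745·0.85251 = 0.7997 bits

I(X;Y) = H(X) - H(X|Y) = 0.8097 - 0.7997 = 0.0100 bits

Cross-check via I(X;Y) = H(X) + H(Y) - H(X,Y): computing H(Y) from the column sums and H(X,Y) from the 4 cells in the same way gives H(Y) = 0.8191 bits and H(X,Y) = 1.6188 bits, so
I(X;Y) = 0.8097 + 0.8191 - 1.6188 = 0.0100 bits ✓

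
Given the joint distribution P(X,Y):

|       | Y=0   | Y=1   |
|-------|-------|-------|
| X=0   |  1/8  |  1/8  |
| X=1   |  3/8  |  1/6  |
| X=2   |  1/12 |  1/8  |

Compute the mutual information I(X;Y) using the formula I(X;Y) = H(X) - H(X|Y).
0.0452 bits

I(X;Y) = H(X) - H(X|Y)

Marginal of X (row sums):
  P(X=0) = 1/8 + 1/8 = 1/4
  P(X=1) = 3/8 + 1/6 = 13/24
  P(X=2) = 1/12 + 1/8 = 5/24
H(X) = -[(1/4)·log₂(1/4) + (13/24)·log₂(13/24) + (5/24)·log₂(5/24)]
  = 0.500000 + 0.479117 + 0.471466 = 1.45058 bits

Marginal of Y (column sums):
  P(Y=0) = 1/8 + 3/8 + 1/12 = 7/12
  P(Y=1) = 1/8 + 1/6 + 1/8 = 5/12
H(X|Y) = Σ_y P(y)·H(X|Y=y):
  Y=0: P(Y=0) = 7/12, P(X|Y=0) = (3/14, 9/14, 1/7) → H(X|Y=0) = 1.287054
  Y=1: P(Y=1) = 5/12, P(X|Y=1) = (3/10, 2/5, 3/10) → H(X|Y=1) = 1.570951
H(X|Y) = (7/12)·1.287054 + (5/12)·1.570951 = 1.40534 bits

I(X;Y) = H(X) - H(X|Y) = 1.45058 - 1.40534 = 0.0452 bits

Cross-check via I(X;Y) = H(X) + H(Y) - H(X,Y): computing H(Y) from the column sums and H(X,Y) from the 6 cells in the same way gives H(Y) = 0.97987 bits and H(X,Y) = 2.38521 bits, so
I(X;Y) = 1.45058 + 0.97987 - 2.38521 = 0.0452 bits ✓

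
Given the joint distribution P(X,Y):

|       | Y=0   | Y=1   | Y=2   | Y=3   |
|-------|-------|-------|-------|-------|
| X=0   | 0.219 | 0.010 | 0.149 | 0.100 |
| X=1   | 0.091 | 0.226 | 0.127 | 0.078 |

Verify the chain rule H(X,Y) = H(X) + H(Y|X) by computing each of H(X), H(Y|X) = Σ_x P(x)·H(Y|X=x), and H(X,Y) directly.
H(X) = 0.9986 bits, H(Y|X) = 1.7538 bits, H(X,Y) = 2.7525 bits

Marginal of X (row sums):
  P(X=0) = 0.219 + 0.010 + 0.149 + 0.100 = 0.478
  P(X=1) = 0.091 + 0.226 + 0.127 + 0.078 = 0.522
H(X) = -[0.478·log₂(0.478) + 0.522·log₂(0.522)]
  = 0.509031 + 0.489572 = 0.9986 bits

H(Y|X) = Σ_x P(x)·H(Y|X=x):
  X=0: P(X=0) = 0.478, P(Y|X=0) = (219/478, 5/239, 149/478, 50/239) → H(Y|X=0) = 1.629027
  X=1: P(X=1) = 0.522, P(Y|X=1) = (91/522, 113/261, 127/522, 13/87) → H(Y|X=1) = 1.868147
H(Y|X) = 0.478·1.629027 + 0.522·1.868147 = 1.7538 bits

H(X,Y) = -Σ_{x,y} P(x,y) log₂ P(x,y). Per-cell terms -P(x,y)·log₂P(x,y):
  X=0: 0.479828, 0.066439, 0.409246, 0.332193
  X=1: 0.314677, 0.484907, 0.378092, 0.287070
Sum of the 8 terms: H(X,Y) = 2.7525 bits

Chain rule check:
  H(X) + H(Y|X) = 0.9986 + 1.7538 = 2.7524 bits
  H(X,Y) = 2.7525 bits
✓ Chain rule verified (Δ = 0.0001 is 4-dp rounding noise: each of the three values was rounded independently).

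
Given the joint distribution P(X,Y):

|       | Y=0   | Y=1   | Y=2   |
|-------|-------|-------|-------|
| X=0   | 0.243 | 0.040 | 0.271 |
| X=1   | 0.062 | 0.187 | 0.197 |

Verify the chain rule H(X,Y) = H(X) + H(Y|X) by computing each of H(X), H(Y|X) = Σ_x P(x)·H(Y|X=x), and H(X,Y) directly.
H(X) = 0.9916 bits, H(Y|X) = 1.3634 bits, H(X,Y) = 2.3549 bits

Marginal of X (row sums):
  P(X=0) = 0.243 + 0.040 + 0.271 = 0.554
  P(X=1) = 0.062 + 0.187 + 0.197 = 0.446
H(X) = -[0.554·log₂(0.554) + 0.446·log₂(0.446)]
  = 0.472031 + 0.519538 = 0.9916 bits

H(Y|X) = Σ_x P(x)·H(Y|X=x):
  X=0: P(X=0) = 0.554, P(Y|X=0) = (243/554, 20/277, 271/554) → H(Y|X=0) = 1.299899
  X=1: P(X=1) = 0.446, P(Y|X=1) = (31/223, 187/446, 197/446) → H(Y|X=1) = 1.442215
H(Y|X) = 0.554·1.299899 + 0.446·1.442215 = 1.3634 bits

H(X,Y) = -Σ_{x,y} P(x,y) log₂ P(x,y). Per-cell terms -P(x,y)·log₂P(x,y):
  X=0: 0.495956, 0.185754, 0.510465
  X=1: 0.248718, 0.452332, 0.461715
Sum of the 6 terms: H(X,Y) = 2.3549 bits

Chain rule check:
  H(X) + H(Y|X) = 0.9916 + 1.3634 = 2.3550 bits
  H(X,Y) = 2.3549 bits
✓ Chain rule verified (Δ = 0.0001 is 4-dp rounding noise: each of the three values was rounded independently).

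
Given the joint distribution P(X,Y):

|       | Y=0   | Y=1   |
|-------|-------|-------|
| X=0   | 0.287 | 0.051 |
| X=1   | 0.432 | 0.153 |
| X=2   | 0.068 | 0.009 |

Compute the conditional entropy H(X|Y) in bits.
1.2510 bits

H(X|Y) = H(X,Y) - H(Y)

H(X,Y) = -Σ_{x,y} P(x,y) log₂ P(x,y). Per-cell terms -P(x,y)·log₂P(x,y):
  X=0: 0.51685, 0.21896
  X=1: 0.52311, 0.41438
  X=2: 0.26373, 0.06116
Sum of the 6 terms: H(X,Y) = 1.9982 bits

Marginal of Y (column sums):
  P(Y=0) = 0.287 + 0.432 + 0.068 = 0.787
  P(Y=1) = 0.051 + 0.153 + 0.009 = 0.213
H(Y) = -[0.787·log₂(0.787) + 0.213·log₂(0.213)]
  = 0.27196 + 0.47522 = 0.7472 bits

H(X|Y) = H(X,Y) - H(Y) = 1.9982 - 0.7472 = 1.2510 bits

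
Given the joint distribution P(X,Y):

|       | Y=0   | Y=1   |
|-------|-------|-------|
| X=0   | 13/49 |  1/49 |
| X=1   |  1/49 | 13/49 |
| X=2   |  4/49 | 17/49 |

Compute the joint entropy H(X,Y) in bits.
2.0698 bits

H(X,Y) = -Σ_{x,y} P(x,y) log₂ P(x,y). Per-cell terms -P(x,y)·log₂P(x,y):
  X=0: 0.507868, 0.114586
  X=1: 0.114586, 0.507868
  X=2: 0.295078, 0.529861
Sum of the 6 terms: H(X,Y) = 2.0698 bits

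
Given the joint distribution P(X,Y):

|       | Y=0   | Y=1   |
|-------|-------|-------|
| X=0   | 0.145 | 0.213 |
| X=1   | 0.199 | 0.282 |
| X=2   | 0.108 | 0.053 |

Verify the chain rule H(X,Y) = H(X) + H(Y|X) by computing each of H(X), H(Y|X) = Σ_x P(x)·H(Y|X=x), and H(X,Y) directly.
H(X) = 1.4626 bits, H(Y|X) = 0.9664 bits, H(X,Y) = 2.4291 bits

Marginal of X (row sums):
  P(X=0) = 0.145 + 0.213 = 0.358
  P(X=1) = 0.199 + 0.282 = 0.481
  P(X=2) = 0.108 + 0.053 = 0.161
H(X) = -[0.358·log₂(0.358) + 0.481·log₂(0.481) + 0.161·log₂(0.161)]
  = 0.5305 + 0.5079 + 0.4242 = 1.4626 bits

H(Y|X) = Σ_x P(x)·H(Y|X=x):
  X=0: P(X=0) = 0.358, P(Y|X=0) = (145/358, 213/358) → H(Y|X=0) = 0.9738
  X=1: P(X=1) = 0.481, P(Y|X=1) = (199/481, 282/481) → H(Y|X=1) = 0.9784
  X=2: P(X=2) = 0.161, P(Y|X=2) = (108/161, 53/161) → H(Y|X=2) = 0.9141
H(Y|X) = 0.358·0.9738 + 0.481·0.9784 + 0.161·0.9141 = 0.9664 bits

H(X,Y) = -Σ_{x,y} P(x,y) log₂ P(x,y). Per-cell terms -P(x,y)·log₂P(x,y):
  X=0: 0.4040, 0.4752
  X=1: 0.4635, 0.5150
  X=2: 0.3468, 0.2246
Sum of the 6 terms: H(X,Y) = 2.4291 bits

Chain rule check:
  H(X) + H(Y|X) = 1.4626 + 0.9664 = 2.4290 bits
  H(X,Y) = 2.4291 bits
✓ Chain rule verified (Δ = 0.0001 is 4-dp rounding noise: each of the three values was rounded independently).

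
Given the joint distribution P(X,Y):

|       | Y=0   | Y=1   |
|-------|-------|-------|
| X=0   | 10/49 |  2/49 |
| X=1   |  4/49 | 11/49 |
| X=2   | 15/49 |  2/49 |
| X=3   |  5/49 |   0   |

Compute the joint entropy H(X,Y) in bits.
2.4823 bits

H(X,Y) = -Σ_{x,y} P(x,y) log₂ P(x,y). Per-cell terms -P(x,y)·log₂P(x,y):
  X=0: 0.467915, 0.188356
  X=1: 0.295078, 0.483838
  X=2: 0.522802, 0.188356
  X=3: 0.335998, 0.000000
  (cells with P = 0 contribute 0)
Sum of the 8 terms: H(X,Y) = 2.4823 bits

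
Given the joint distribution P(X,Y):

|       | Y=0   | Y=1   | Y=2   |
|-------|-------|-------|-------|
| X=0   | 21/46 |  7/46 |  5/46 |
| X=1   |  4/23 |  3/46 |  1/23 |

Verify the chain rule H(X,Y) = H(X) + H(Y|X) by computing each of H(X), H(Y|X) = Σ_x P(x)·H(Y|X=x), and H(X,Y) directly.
H(X) = 0.8590 bits, H(Y|X) = 1.3112 bits, H(X,Y) = 2.1702 bits

Marginal of X (row sums):
  P(X=0) = 21/46 + 7/46 + 5/46 = 33/46
  P(X=1) = 4/23 + 3/46 + 1/23 = 13/46
H(X) = -[(33/46)·log₂(33/46) + (13/46)·log₂(13/46)]
  = 0.3438 + 0.5152 = 0.8590 bits

H(Y|X) = Σ_x P(x)·H(Y|X=x):
  X=0: P(X=0) = 33/46, P(Y|X=0) = (7/11, 7/33, 5/33) → H(Y|X=0) = 1.3020
  X=1: P(X=1) = 13/46, P(Y|X=1) = (8/13, 3/13, 2/13) → H(Y|X=1) = 1.3347
H(Y|X) = (33/46)·1.3020 + (13/46)·1.3347 = 1.3112 bits

H(X,Y) = -Σ_{x,y} P(x,y) log₂ P(x,y). Per-cell terms -P(x,y)·log₂P(x,y):
  X=0: 0.5164, 0.4133, 0.3480
  X=1: 0.4389, 0.2569, 0.1967
Sum of the 6 terms: H(X,Y) = 2.1702 bits

Chain rule check:
  H(X) + H(Y|X) = 0.8590 + 1.3112 = 2.1702 bits
  H(X,Y) = 2.1702 bits
✓ Chain rule verified.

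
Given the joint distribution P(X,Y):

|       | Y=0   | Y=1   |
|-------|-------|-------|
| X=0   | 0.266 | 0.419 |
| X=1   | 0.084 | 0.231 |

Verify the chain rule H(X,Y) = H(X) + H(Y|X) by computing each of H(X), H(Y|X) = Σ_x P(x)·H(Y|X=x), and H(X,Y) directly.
H(X) = 0.8989 bits, H(Y|X) = 0.9237 bits, H(X,Y) = 1.8225 bits

Marginal of X (row sums):
  P(X=0) = 0.266 + 0.419 = 0.685
  P(X=1) = 0.084 + 0.231 = 0.315
H(X) = -[0.685·log₂(0.685) + 0.315·log₂(0.315)]
  = 0.3739 + 0.5250 = 0.8989 bits

H(Y|X) = Σ_x P(x)·H(Y|X=x):
  X=0: P(X=0) = 0.685, P(Y|X=0) = (266/685, 419/685) → H(Y|X=0) = 0.9637
  X=1: P(X=1) = 0.315, P(Y|X=1) = (4/15, 11/15) → H(Y|X=1) = 0.8366
H(Y|X) = 0.685·0.9637 + 0.315·0.8366 = 0.9237 bits

H(X,Y) = -Σ_{x,y} P(x,y) log₂ P(x,y). Per-cell terms -P(x,y)·log₂P(x,y):
  X=0: 0.5082, 0.5258
  X=1: 0.3002, 0.4883
Sum of the 4 terms: H(X,Y) = 1.8225 bits

Chain rule check:
  H(X) + H(Y|X) = 0.8989 + 0.9237 = 1.8226 bits
  H(X,Y) = 1.8225 bits
✓ Chain rule verified (Δ = 0.0001 is 4-dp rounding noise: each of the three values was rounded independently).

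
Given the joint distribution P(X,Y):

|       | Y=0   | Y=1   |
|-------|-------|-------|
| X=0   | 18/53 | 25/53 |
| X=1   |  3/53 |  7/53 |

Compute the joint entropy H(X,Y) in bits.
1.6607 bits

H(X,Y) = -Σ_{x,y} P(x,y) log₂ P(x,y). Per-cell terms -P(x,y)·log₂P(x,y):
  X=0: 0.5291, 0.5114
  X=1: 0.2345, 0.3857
Sum of the 4 terms: H(X,Y) = 1.6607 bits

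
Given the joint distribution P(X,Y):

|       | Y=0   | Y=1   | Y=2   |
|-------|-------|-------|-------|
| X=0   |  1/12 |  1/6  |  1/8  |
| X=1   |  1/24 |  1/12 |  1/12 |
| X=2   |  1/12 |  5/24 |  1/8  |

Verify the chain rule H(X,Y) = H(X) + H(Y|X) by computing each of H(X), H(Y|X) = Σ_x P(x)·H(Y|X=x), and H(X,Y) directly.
H(X) = 1.5284 bits, H(Y|X) = 1.5100 bits, H(X,Y) = 3.0383 bits

Marginal of X (row sums):
  P(X=0) = 1/12 + 1/6 + 1/8 = 3/8
  P(X=1) = 1/24 + 1/12 + 1/12 = 5/24
  P(X=2) = 1/12 + 5/24 + 1/8 = 5/12
H(X) = -[(3/8)·log₂(3/8) + (5/24)·log₂(5/24) + (5/12)·log₂(5/12)]
  = 0.53064 + 0.47147 + 0.52626 = 1.5284 bits

H(Y|X) = Σ_x P(x)·H(Y|X=x):
  X=0: P(X=0) = 3/8, P(Y|X=0) = (2/9, 4/9, 1/3) → H(Y|X=0) = 1.53049
  X=1: P(X=1) = 5/24, P(Y|X=1) = (1/5, 2/5, 2/5) → H(Y|X=1) = 1.52193
  X=2: P(X=2) = 5/12, P(Y|X=2) = (1/5, 1/2, 3/10) → H(Y|X=2) = 1.48548
H(Y|X) = (3/8)·1.53049 + (5/24)·1.52193 + (5/12)·1.48548 = 1.5100 bits

H(X,Y) = -Σ_{x,y} P(x,y) log₂ P(x,y). Per-cell terms -P(x,y)·log₂P(x,y):
  X=0: 0.29875, 0.43083, 0.37500
  X=1: 0.19104, 0.29875, 0.29875
  X=2: 0.29875, 0.47147, 0.37500
Sum of the 9 terms: H(X,Y) = 3.0383 bits

Chain rule check:
  H(X) + H(Y|X) = 1.5284 + 1.5100 = 3.0384 bits
  H(X,Y) = 3.0383 bits
✓ Chain rule verified (Δ = 0.0001 is 4-dp rounding noise: each of the three values was rounded independently).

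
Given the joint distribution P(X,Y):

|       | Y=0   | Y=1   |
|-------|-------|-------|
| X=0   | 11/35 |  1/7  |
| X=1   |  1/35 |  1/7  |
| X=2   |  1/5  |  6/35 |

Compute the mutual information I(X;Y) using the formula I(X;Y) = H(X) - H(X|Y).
0.1038 bits

I(X;Y) = H(X) - H(X|Y)

Marginal of X (row sums):
  P(X=0) = 11/35 + 1/7 = 16/35
  P(X=1) = 1/35 + 1/7 = 6/35
  P(X=2) = 1/5 + 6/35 = 13/35
H(X) = -[(16/35)·log₂(16/35) + (6/35)·log₂(6/35) + (13/35)·log₂(13/35)]
  = 0.5162 + 0.4362 + 0.5307 = 1.4831 bits

Marginal of Y (column sums):
  P(Y=0) = 11/35 + 1/35 + 1/5 = 19/35
  P(Y=1) = 1/7 + 1/7 + 6/35 = 16/35
H(X|Y) = Σ_y P(y)·H(X|Y=y):
  Y=0: P(Y=0) = 19/35, P(X|Y=0) = (11/19, 1/19, 7/19) → H(X|Y=0) = 1.2108
  Y=1: P(Y=1) = 16/35, P(X|Y=1) = (5/16, 5/16, 3/8) → H(X|Y=1) = 1.5794
H(X|Y) = (19/35)·1.2108 + (16/35)·1.5794 = 1.3793 bits

I(X;Y) = H(X) - H(X|Y) = 1.4831 - 1.3793 = 0.1038 bits

Cross-check via I(X;Y) = H(X) + H(Y) - H(X,Y): computing H(Y) from the column sums and H(X,Y) from the 6 cells in the same way gives H(Y) = 0.9947 bits and H(X,Y) = 2.3740 bits, so
I(X;Y) = 1.4831 + 0.9947 - 2.3740 = 0.1038 bits ✓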